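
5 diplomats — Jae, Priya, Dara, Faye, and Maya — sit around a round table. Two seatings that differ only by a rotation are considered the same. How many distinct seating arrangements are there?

Around a circle, 5 distinct people have 5!/5 = (4)! = 24 rotationally distinct seatings.

24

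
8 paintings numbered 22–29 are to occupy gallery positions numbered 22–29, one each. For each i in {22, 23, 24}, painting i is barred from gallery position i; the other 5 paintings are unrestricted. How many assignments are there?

27240

Let Aᵢ (for i ∈ {22, 23, 24}) be the placements that put painting i in its forbidden gallery position. Any j of these fix j positions, leaving (8−j)! ways to fill the rest, and there are C(3,j) ways to pick which j.
By inclusion–exclusion, the number of valid placements is Σ_{j=0}^{3} (−1)^j C(3,j)·(8−j)!.
Computing: 40320 − 15120 + 2160 − 120 = 27240.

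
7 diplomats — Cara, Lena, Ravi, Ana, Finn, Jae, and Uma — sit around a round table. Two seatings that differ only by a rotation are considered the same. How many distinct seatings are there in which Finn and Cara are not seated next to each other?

480

All circular seatings of 7 people number (6)! = 720.
Those with Finn next to Cara: fuse the pair into one unit and seat 6 units around a circle — 2·(5)! = 240.
Subtracting, 720 − 240 = 480.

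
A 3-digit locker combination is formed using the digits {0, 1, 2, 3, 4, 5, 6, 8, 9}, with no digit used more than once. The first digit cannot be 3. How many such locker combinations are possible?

448

The first digit has 9−1 = 8 choices (anything except 3).
The remaining 2 digits are filled from the other 8 symbols without repetition: 8 × 7 = 56.
Total: 8 × 56 = 448.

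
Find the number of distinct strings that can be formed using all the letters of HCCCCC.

Letter multiplicities in HCCCCC: C×5, H×1.
Dividing 6! = 720 by 5! = 120 for the repeated letters gives 6.

6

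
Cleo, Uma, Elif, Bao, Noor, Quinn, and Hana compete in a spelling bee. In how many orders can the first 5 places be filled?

2520

There are 7 choices for 1st place, 6 for 2nd, and so on down to 3 for position 5.
That gives 7 × 6 × 5 × 4 × 3 = 2520.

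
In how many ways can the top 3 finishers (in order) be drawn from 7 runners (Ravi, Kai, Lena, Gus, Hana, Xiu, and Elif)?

This is an ordered selection of 3 from 7: P(7,3).
That gives 7 × 6 × 5 = 210.

210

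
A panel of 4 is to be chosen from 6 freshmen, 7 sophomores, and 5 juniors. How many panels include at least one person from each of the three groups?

With no constraint there are C(18,4) = 3060 possible selections.
Subtract selections that omit an entire group: no freshmen → C(12,4) = 495; no sophomores → C(11,4) = 330; no juniors → C(13,4) = 715.
Add back selections omitting two groups (i.e. drawn from a single group): C(6,4) + C(7,4) + C(5,4) = 55.
By inclusion–exclusion: 3060 − 1540 + 55 = 1575.

1575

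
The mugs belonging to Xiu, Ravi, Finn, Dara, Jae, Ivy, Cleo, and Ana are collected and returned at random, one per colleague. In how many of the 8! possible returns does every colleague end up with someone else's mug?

Count assignments avoiding every fixed point. For any j of the 8 colleagues fixed to their own mug, the other 8−j can be arranged in (8−j)! ways.
By inclusion–exclusion this is Σ_{j=0}^{8} (−1)^j C(8,j)·(8−j)!.
Computing: 40320 − 40320 + 20160 − 6720 + 1680 − 336 + 56 − 8 + 1 = 14833.

14833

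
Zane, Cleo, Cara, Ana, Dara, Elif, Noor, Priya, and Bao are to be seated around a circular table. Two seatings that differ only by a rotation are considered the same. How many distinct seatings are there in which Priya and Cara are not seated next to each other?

Without the restriction there are (8)! = 40320 seatings.
Those with Priya next to Cara: fuse the pair into one unit and seat 8 units around a circle — 2·(7)! = 10080.
Subtracting, 40320 − 10080 = 30240.

30240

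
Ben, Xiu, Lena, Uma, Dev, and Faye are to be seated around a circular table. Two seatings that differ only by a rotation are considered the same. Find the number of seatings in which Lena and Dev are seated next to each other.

48

Treat {Lena, Dev} as one unit (2 internal orders) and seat the resulting 5 units around the table: (4)! circular arrangements.
So 2 × (4)! = 2 × 24 = 48.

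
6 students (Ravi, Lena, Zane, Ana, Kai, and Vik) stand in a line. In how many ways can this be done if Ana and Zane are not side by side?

Of the 6! = 720 arrangements, those with Ana and Zane adjacent number 2 × 5! = 240 (treat the pair as a block with 2 internal orders).
Complementary counting: 720 − 240 = 480.

480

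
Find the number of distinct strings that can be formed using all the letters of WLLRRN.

Letter multiplicities in WLLRRN: L×2, N×1, R×2, W×1.
Dividing 6! = 720 by 2!·2! = 4 for the repeated letters gives 180.

180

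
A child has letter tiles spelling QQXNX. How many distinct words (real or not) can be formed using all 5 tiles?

30

The 5 letters of QQXNX have repeats: Q appearing twice and X appearing twice.
So there are 5! / (2!·2!) = 30 distinguishable arrangements.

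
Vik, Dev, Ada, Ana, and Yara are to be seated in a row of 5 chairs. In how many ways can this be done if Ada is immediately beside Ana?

Place the 3 others and the Ada-Ana pair as 4 objects in a line; the pair has 2 internal arrangements.
That gives 2 × 4! = 2 × 24 = 48.

48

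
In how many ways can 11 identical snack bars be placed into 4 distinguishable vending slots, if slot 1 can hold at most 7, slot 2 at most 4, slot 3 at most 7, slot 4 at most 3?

Ignoring the caps, the number of non-negative solutions to x_1+…+x_4 = 11 is C(14,3) = 364.
Subtract solutions that violate a single cap (substitute x_i' = x_i − (cap_i+1)): x_1 ≥ 8 gives C(6,3) = 20; x_2 ≥ 5 gives C(9,3) = 84; x_3 ≥ 8 gives C(6,3) = 20; x_4 ≥ 4 gives C(10,3) = 120. Together 244.
Add back pairs where two caps are both exceeded: 0 + 0 + 0 + 0 + 10 + 0 = 10.
By inclusion–exclusion the count is 364 − 244 + 10 = 130.

130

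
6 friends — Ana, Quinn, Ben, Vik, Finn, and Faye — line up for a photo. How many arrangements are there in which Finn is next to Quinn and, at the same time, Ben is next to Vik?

Treat {Finn,Quinn} as one block (2 orders) and {Ben,Vik} as another (2 orders).
That leaves 4 units to arrange: 2 × 2 × 4! = 4 × 24 = 96.

96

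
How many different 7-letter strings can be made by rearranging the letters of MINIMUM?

420

The 7 letters of MINIMUM have repeats: I appearing twice and M appearing 3 times.
Dividing 7! = 5040 by 3!·2! = 12 for the repeated letters gives 420.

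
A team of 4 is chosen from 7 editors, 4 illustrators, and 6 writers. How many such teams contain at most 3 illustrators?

2379

Split by how many illustrators are chosen (0 through 3).
Sum: C(4,0)·C(13,4) + C(4,1)·C(13,3) + C(4,2)·C(13,2) + C(4,3)·C(13,1) = 715 + 1144 + 468 + 52 = 2379.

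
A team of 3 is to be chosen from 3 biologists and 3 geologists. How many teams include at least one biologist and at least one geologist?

18

Total 3-person selections from all 6: C(6,3) = 20.
Selections missing a whole group: no biologists → C(3,3) = 1; no geologists → C(3,3) = 1.
Both groups omitted at once is impossible, so 20 − 2 = 18.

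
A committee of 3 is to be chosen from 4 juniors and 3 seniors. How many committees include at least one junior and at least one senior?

Unrestricted: C(7,3) = 35 ways to pick any 3 of the 7.
Selections missing a whole group: no juniors → C(3,3) = 1; no seniors → C(4,3) = 4.
Both groups omitted at once is impossible, so 35 − 5 = 30.

30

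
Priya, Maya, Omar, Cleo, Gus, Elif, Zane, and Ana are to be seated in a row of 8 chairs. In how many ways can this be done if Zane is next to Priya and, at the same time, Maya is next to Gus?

Treat {Zane,Priya} as one block (2 orders) and {Maya,Gus} as another (2 orders).
That leaves 6 units to arrange: 2 × 2 × 6! = 4 × 720 = 2880.

2880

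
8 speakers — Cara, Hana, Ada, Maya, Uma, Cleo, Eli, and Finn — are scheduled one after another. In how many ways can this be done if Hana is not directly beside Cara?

Of the 8! = 40320 arrangements, those with Hana and Cara adjacent number 2 × 7! = 10080 (treat the pair as a block with 2 internal orders).
Complementary counting: 40320 − 10080 = 30240.

30240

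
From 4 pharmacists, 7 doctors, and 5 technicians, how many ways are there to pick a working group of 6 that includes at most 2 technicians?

6072

Split by how many technicians are chosen (0 through 2).
Sum: C(5,0)·C(11,6) + C(5,1)·C(11,5) + C(5,2)·C(11,4) = 462 + 2310 + 3300 = 6072.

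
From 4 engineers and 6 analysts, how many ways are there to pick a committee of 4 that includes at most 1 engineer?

Split by how many engineers are chosen (0 through 1).
Sum: C(4,0)·C(6,4) + C(4,1)·C(6,3) = 15 + 80 = 95.

95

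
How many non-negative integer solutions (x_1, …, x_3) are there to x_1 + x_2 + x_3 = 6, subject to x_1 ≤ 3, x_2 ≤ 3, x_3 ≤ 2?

Without the upper bounds there are C(8,2) = 28 ways to split 6 among 3 variables.
Subtract solutions that violate a single cap (substitute x_i' = x_i − (cap_i+1)): x_1 ≥ 4 gives C(4,2) = 6; x_2 ≥ 4 gives C(4,2) = 6; x_3 ≥ 3 gives C(5,2) = 10. Together 22.
No two caps can be exceeded simultaneously, so the pair terms are all 0.
By inclusion–exclusion the count is 28 − 22 + 0 = 6.

6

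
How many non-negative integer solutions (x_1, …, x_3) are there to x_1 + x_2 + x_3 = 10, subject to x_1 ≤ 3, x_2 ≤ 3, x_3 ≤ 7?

Without the upper bounds there are C(12,2) = 66 ways to split 10 among 3 variables.
Subtract solutions that violate a single cap (substitute x_i' = x_i − (cap_i+1)): x_1 ≥ 4 gives C(8,2) = 28; x_2 ≥ 4 gives C(8,2) = 28; x_3 ≥ 8 gives C(4,2) = 6. Together 62.
Add back pairs where two caps are both exceeded: 6 + 0 + 0 = 6.
By inclusion–exclusion the count is 66 − 62 + 6 = 10.

10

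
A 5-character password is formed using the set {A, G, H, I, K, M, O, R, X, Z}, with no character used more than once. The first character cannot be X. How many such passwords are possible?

The first character has 10−1 = 9 choices (anything except X).
The remaining 4 characters are filled from the other 9 symbols without repetition: 9 × 8 × 7 × 6 = 3024.
Total: 9 × 3024 = 27216.

27216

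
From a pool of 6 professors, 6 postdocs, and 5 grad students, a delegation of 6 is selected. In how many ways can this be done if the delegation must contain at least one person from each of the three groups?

Total 6-person selections from all 17: C(17,6) = 12376.
Selections missing a whole group: no professors → C(11,6) = 462; no postdocs → C(11,6) = 462; no grad students → C(12,6) = 924.
Add back selections omitting two groups (i.e. drawn from a single group): C(6,6) + C(6,6) + C(5,6) = 2.
By inclusion–exclusion: 12376 − 1848 + 2 = 10530.

10530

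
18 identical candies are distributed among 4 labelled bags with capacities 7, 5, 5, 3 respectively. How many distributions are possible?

Without the upper bounds there are C(21,3) = 1330 ways to split 18 among 4 bags.
Subtract solutions that violate a single cap (substitute x_i' = x_i − (cap_i+1)): x_1 ≥ 8 gives C(13,3) = 286; x_2 ≥ 6 gives C(15,3) = 455; x_3 ≥ 6 gives C(15,3) = 455; x_4 ≥ 4 gives C(17,3) = 680. Together 1876.
Add back pairs where two caps are both exceeded: 35 + 35 + 84 + 84 + 165 + 165 = 568.
Subtract triples: 0 + 1 + 1 + 10 = 12.
By inclusion–exclusion the count is 1330 − 1876 + 568 − 12 = 10.

10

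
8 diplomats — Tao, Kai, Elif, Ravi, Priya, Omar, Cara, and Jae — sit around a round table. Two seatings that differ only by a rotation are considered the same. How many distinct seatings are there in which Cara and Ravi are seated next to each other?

Treat {Cara, Ravi} as one unit (2 internal orders) and seat the resulting 7 units around the table: (6)! circular arrangements.
So 2 × (6)! = 2 × 720 = 1440.

1440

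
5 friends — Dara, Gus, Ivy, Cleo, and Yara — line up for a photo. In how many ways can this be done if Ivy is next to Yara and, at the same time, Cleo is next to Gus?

24

Treat {Ivy,Yara} as one block (2 orders) and {Cleo,Gus} as another (2 orders).
That leaves 3 units to arrange: 2 × 2 × 3! = 4 × 6 = 24.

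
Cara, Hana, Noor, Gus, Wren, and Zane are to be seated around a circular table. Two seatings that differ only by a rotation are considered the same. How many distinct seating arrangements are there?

120

Fix one person's seat to break rotational symmetry; the remaining 5 people can be arranged in (5)! = 120 ways.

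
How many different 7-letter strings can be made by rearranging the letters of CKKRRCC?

210

The 7 letters of CKKRRCC have repeats: C appearing 3 times, K appearing twice, and R appearing twice.
Dividing 7! = 5040 by 3!·2!·2! = 24 for the repeated letters gives 210.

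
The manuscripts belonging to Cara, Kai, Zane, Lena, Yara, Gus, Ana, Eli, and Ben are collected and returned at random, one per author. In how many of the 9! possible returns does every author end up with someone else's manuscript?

133496

Count assignments avoiding every fixed point. For any j of the 9 authors fixed to their own manuscript, the other 9−j can be arranged in (9−j)! ways.
By inclusion–exclusion this is Σ_{j=0}^{9} (−1)^j C(9,j)·(9−j)!.
Computing: 362880 − 362880 + 181440 − 60480 + 15120 − 3024 + 504 − 72 + 9 − 1 = 133496.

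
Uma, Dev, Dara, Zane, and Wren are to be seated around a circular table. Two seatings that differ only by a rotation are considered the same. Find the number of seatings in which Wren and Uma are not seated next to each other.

Without the restriction there are (4)! = 24 seatings.
Those with Wren next to Uma: fuse the pair into one unit and seat 4 units around a circle — 2·(3)! = 12.
Subtracting, 24 − 12 = 12.

12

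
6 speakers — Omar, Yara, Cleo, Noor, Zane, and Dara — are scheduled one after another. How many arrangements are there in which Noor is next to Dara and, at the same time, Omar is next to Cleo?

Treat {Noor,Dara} as one block (2 orders) and {Omar,Cleo} as another (2 orders).
That leaves 4 units to arrange: 2 × 2 × 4! = 4 × 24 = 96.

96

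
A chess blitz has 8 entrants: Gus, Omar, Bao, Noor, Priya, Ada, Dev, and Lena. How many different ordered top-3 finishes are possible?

This is an ordered selection of 3 from 8: P(8,3).
That gives 8 × 7 × 6 = 336.

336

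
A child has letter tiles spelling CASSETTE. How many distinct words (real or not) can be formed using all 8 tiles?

Letter multiplicities in CASSETTE: A×1, C×1, E×2, S×2, T×2.
So there are 8! / (2!·2!·2!) = 5040 distinguishable arrangements.

5040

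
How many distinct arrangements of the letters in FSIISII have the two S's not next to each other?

75

Total arrangements of FSIISII: 7!/(4!·2!) = 105.
If the two S's are adjacent, glue them into one block, leaving 6 items to arrange: (6)!/(4!) = 30 ways.
Subtracting, 105 − 30 = 75 arrangements keep the S's apart.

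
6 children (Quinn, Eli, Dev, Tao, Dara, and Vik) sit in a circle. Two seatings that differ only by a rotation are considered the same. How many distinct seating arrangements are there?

Seat Quinn anywhere (absorbing the rotational symmetry), then permute the other 5: (5)! = 120.

120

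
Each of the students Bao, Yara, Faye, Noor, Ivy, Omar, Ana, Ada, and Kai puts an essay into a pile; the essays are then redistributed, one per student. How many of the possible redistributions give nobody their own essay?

133496

Let Aᵢ be the assignments in which student i gets their own essay. We want the size of the complement of A₁∪…∪A_9.
By inclusion–exclusion this is Σ_{j=0}^{9} (−1)^j C(9,j)·(9−j)!.
Computing: 362880 − 362880 + 181440 − 60480 + 15120 − 3024 + 504 − 72 + 9 − 1 = 133496.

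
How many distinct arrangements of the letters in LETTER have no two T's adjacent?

There are 6!/(2!·2!) = 180 arrangements of LETTER in total.
If the two T's are adjacent, glue them into one block, leaving 5 items to arrange: (5)!/(2!) = 60 ways.
Subtracting, 180 − 60 = 120 arrangements keep the T's apart.

120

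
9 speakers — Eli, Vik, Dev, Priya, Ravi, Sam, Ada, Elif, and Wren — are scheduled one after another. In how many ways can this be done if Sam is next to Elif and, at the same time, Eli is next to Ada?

Treat {Sam,Elif} as one block (2 orders) and {Eli,Ada} as another (2 orders).
That leaves 7 units to arrange: 2 × 2 × 7! = 4 × 5040 = 20160.

20160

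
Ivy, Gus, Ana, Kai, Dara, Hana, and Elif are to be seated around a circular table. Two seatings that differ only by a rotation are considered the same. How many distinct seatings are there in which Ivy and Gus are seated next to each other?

240

Treat {Ivy, Gus} as one unit (2 internal orders) and seat the resulting 6 units around the table: (5)! circular arrangements.
So 2 × (5)! = 2 × 120 = 240.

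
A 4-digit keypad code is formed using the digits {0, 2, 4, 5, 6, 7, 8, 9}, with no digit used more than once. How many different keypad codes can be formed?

This is a permutation of 4 out of 8: P(8,4) = 8!/4!.
8 × 7 × 6 × 5 = 1680.

1680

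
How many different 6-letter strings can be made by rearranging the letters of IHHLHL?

The 6 letters of IHHLHL have repeats: H appearing 3 times and L appearing twice.
Dividing 6! = 720 by 3!·2! = 12 for the repeated letters gives 60.

60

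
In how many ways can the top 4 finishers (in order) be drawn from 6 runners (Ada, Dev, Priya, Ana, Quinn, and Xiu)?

360

There are 6 choices for 1st place, 5 for 2nd, and so on down to 3 for position 4.
That gives 6 × 5 × 4 × 3 = 360.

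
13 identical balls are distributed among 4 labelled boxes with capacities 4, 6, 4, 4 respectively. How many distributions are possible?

53

Without the upper bounds there are C(16,3) = 560 ways to split 13 among 4 boxes.
Subtract solutions that violate a single cap (substitute x_i' = x_i − (cap_i+1)): x_1 ≥ 5 gives C(11,3) = 165; x_2 ≥ 7 gives C(9,3) = 84; x_3 ≥ 5 gives C(11,3) = 165; x_4 ≥ 5 gives C(11,3) = 165. Together 579.
Add back pairs where two caps are both exceeded: 4 + 20 + 20 + 4 + 4 + 20 = 72.
By inclusion–exclusion the count is 560 − 579 + 72 = 53.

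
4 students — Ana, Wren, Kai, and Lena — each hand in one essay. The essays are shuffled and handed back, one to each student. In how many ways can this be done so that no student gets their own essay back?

Count assignments avoiding every fixed point. For any j of the 4 students fixed to their own essay, the other 4−j can be arranged in (4−j)! ways.
By inclusion–exclusion this is Σ_{j=0}^{4} (−1)^j C(4,j)·(4−j)!.
Computing: 24 − 24 + 12 − 4 + 1 = 9.

9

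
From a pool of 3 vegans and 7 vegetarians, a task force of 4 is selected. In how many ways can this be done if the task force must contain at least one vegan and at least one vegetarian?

175

Total 4-person selections from all 10: C(10,4) = 210.
Selections missing a whole group: no vegans → C(7,4) = 35; no vegetarians → C(3,4) = 0.
Both groups omitted at once is impossible, so 210 − 35 = 175.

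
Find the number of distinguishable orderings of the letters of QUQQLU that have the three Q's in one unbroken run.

Treat the 3 copies of Q as a single block. The multiset to arrange is then {QQQ, L, U, U}, 4 items in all.
That gives (4)!/(2!) = 12 arrangements.

12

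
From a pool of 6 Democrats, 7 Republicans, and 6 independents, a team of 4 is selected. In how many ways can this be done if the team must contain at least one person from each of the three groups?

With no constraint there are C(19,4) = 3876 possible selections.
Subtract selections that omit an entire group: no Democrats → C(13,4) = 715; no Republicans → C(12,4) = 495; no independents → C(13,4) = 715.
Add back selections omitting two groups (i.e. drawn from a single group): C(6,4) + C(7,4) + C(6,4) = 65.
By inclusion–exclusion: 3876 − 1925 + 65 = 2016.

2016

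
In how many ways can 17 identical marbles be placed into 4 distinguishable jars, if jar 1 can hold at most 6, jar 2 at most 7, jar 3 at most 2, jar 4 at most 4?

10

Without the upper bounds there are C(20,3) = 1140 ways to split 17 among 4 jars.
Subtract solutions that violate a single cap (substitute x_i' = x_i − (cap_i+1)): x_1 ≥ 7 gives C(13,3) = 286; x_2 ≥ 8 gives C(12,3) = 220; x_3 ≥ 3 gives C(17,3) = 680; x_4 ≥ 5 gives C(15,3) = 455. Together 1641.
Add back pairs where two caps are both exceeded: 10 + 120 + 56 + 84 + 35 + 220 = 525.
Subtract triples: 0 + 0 + 10 + 4 = 14.
By inclusion–exclusion the count is 1140 − 1641 + 525 − 14 = 10.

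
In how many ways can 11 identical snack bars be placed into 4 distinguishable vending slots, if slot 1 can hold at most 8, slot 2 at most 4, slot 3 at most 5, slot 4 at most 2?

80

Ignoring the caps, the number of non-negative solutions to x_1+…+x_4 = 11 is C(14,3) = 364.
Subtract solutions that violate a single cap (substitute x_i' = x_i − (cap_i+1)): x_1 ≥ 9 gives C(5,3) = 10; x_2 ≥ 5 gives C(9,3) = 84; x_3 ≥ 6 gives C(8,3) = 56; x_4 ≥ 3 gives C(11,3) = 165. Together 315.
Add back pairs where two caps are both exceeded: 0 + 0 + 0 + 1 + 20 + 10 = 31.
By inclusion–exclusion the count is 364 − 315 + 31 = 80.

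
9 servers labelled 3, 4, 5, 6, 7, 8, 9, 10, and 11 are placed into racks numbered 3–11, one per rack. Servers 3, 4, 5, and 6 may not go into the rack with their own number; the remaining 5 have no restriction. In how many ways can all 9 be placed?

Let Aᵢ (for 3 ≤ i ≤ 6) be the placements that put server i in its forbidden rack. Any j of these fix j positions, leaving (9−j)! ways to fill the rest, and there are C(4,j) ways to pick which j.
By inclusion–exclusion, the number of valid placements is Σ_{j=0}^{4} (−1)^j C(4,j)·(9−j)!.
Computing: 362880 − 161280 + 30240 − 2880 + 120 = 229080.

229080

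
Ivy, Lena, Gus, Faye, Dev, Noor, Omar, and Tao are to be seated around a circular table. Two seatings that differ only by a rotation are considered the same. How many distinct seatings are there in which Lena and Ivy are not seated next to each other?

3600

All circular seatings of 8 people number (7)! = 5040.
Seatings with Lena beside Ivy: treat them as a block with 2 internal orders, giving 2 × (6)! = 1440.
Subtracting, 5040 − 1440 = 3600.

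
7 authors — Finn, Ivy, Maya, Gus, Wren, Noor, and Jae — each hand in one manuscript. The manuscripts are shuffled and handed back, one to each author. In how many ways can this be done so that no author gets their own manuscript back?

1854

This is the derangement count D_7: permutations of 7 items with no fixed point.
By inclusion–exclusion this is Σ_{j=0}^{7} (−1)^j C(7,j)·(7−j)!.
Computing: 5040 − 5040 + 2520 − 840 + 210 − 42 + 7 − 1 = 1854.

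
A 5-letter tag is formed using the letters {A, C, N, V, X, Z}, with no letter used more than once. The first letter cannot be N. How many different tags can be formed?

The first letter has 6−1 = 5 choices (anything except N).
The remaining 4 letters are filled from the other 5 symbols without repetition: 5 × 4 × 3 × 2 = 120.
Total: 5 × 120 = 600.

600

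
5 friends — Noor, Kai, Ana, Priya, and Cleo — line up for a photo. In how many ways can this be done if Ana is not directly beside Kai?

Of the 5! = 120 arrangements, those with Ana and Kai adjacent number 2 × 4! = 48 (treat the pair as a block with 2 internal orders).
So 120 − 48 = 72 arrangements keep them apart.

72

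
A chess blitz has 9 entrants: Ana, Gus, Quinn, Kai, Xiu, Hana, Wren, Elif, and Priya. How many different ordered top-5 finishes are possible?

15120

There are 9 choices for 1st place, 8 for 2nd, and so on down to 5 for position 5.
That gives 9 × 8 × 7 × 6 × 5 = 15120.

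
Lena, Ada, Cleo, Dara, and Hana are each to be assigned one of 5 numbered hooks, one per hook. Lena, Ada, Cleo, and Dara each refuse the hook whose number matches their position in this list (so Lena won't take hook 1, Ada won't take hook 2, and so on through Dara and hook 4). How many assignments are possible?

53

Let Aᵢ (for 1 ≤ i ≤ 4) be the placements that put person i in their forbidden hook. Any j of these fix j positions, leaving (5−j)! ways to fill the rest, and there are C(4,j) ways to pick which j.
By inclusion–exclusion, the number of valid placements is Σ_{j=0}^{4} (−1)^j C(4,j)·(5−j)!.
Computing: 120 − 96 + 36 − 8 + 1 = 53.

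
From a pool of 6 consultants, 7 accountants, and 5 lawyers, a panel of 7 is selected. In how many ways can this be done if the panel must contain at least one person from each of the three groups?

28987

Unrestricted: C(18,7) = 31824 ways to pick any 7 of the 18.
Selections missing a whole group: no consultants → C(12,7) = 792; no accountants → C(11,7) = 330; no lawyers → C(13,7) = 1716.
Add back selections omitting two groups (i.e. drawn from a single group): C(6,7) + C(7,7) + C(5,7) = 1.
By inclusion–exclusion: 31824 − 2838 + 1 = 28987.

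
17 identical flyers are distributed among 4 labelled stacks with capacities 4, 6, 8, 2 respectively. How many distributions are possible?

Ignoring the caps, the number of non-negative solutions to x_1+…+x_4 = 17 is C(20,3) = 1140.
Subtract solutions that violate a single cap (substitute x_i' = x_i − (cap_i+1)): x_1 ≥ 5 gives C(15,3) = 455; x_2 ≥ 7 gives C(13,3) = 286; x_3 ≥ 9 gives C(11,3) = 165; x_4 ≥ 3 gives C(17,3) = 680. Together 1586.
Add back pairs where two caps are both exceeded: 56 + 20 + 220 + 4 + 120 + 56 = 476.
Subtract triples: 0 + 10 + 1 + 0 = 11.
By inclusion–exclusion the count is 1140 − 1586 + 476 − 11 = 19.

19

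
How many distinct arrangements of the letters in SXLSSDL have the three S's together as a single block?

60

Treat the 3 copies of S as a single block. The multiset to arrange is then {SSS, D, L, L, X}, 5 items in all.
That gives (5)!/(2!) = 60 arrangements.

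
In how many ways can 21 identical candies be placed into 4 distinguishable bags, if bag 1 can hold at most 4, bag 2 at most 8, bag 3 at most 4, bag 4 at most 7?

10

Ignoring the caps, the number of non-negative solutions to x_1+…+x_4 = 21 is C(24,3) = 2024.
Subtract solutions that violate a single cap (substitute x_i' = x_i − (cap_i+1)): x_1 ≥ 5 gives C(19,3) = 969; x_2 ≥ 9 gives C(15,3) = 455; x_3 ≥ 5 gives C(19,3) = 969; x_4 ≥ 8 gives C(16,3) = 560. Together 2953.
Add back pairs where two caps are both exceeded: 120 + 364 + 165 + 120 + 35 + 165 = 969.
Subtract triples: 10 + 0 + 20 + 0 = 30.
By inclusion–exclusion the count is 2024 − 2953 + 969 − 30 = 10.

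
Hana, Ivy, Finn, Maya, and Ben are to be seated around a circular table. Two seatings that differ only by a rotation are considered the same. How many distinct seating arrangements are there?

24

Fix one person's seat to break rotational symmetry; the remaining 4 people can be arranged in (4)! = 24 ways.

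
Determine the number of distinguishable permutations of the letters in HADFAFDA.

1680

The 8 letters of HADFAFDA have repeats: A appearing 3 times, D appearing twice, and F appearing twice.
The number of distinct arrangements is 8!/(3!·2!·2!) = 40320/24 = 1680.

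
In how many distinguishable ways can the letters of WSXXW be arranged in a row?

30

WSXXW has 5 letters with W appearing twice and X appearing twice.
So there are 5! / (2!·2!) = 30 distinguishable arrangements.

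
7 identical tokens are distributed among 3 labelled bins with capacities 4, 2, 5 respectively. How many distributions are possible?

By stars and bars, unrestricted non-negative solutions to x_1+…+x_3 = 7 number C(7+2,2) = 36.
Subtract solutions that violate a single cap (substitute x_i' = x_i − (cap_i+1)): x_1 ≥ 5 gives C(4,2) = 6; x_2 ≥ 3 gives C(6,2) = 15; x_3 ≥ 6 gives C(3,2) = 3. Together 24.
No two caps can be exceeded simultaneously, so the pair terms are all 0.
By inclusion–exclusion the count is 36 − 24 + 0 = 12.

12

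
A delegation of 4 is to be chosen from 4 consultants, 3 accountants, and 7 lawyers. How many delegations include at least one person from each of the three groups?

462

Unrestricted: C(14,4) = 1001 ways to pick any 4 of the 14.
Selections missing a whole group: no consultants → C(10,4) = 210; no accountants → C(11,4) = 330; no lawyers → C(7,4) = 35.
Add back selections omitting two groups (i.e. drawn from a single group): C(4,4) + C(3,4) + C(7,4) = 36.
By inclusion–exclusion: 1001 − 575 + 36 = 462.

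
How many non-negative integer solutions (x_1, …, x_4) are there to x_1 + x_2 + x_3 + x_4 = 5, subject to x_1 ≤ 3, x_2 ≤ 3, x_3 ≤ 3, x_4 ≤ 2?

34

Without the upper bounds there are C(8,3) = 56 ways to split 5 among 4 variables.
Subtract solutions that violate a single cap (substitute x_i' = x_i − (cap_i+1)): x_1 ≥ 4 gives C(4,3) = 4; x_2 ≥ 4 gives C(4,3) = 4; x_3 ≥ 4 gives C(4,3) = 4; x_4 ≥ 3 gives C(5,3) = 10. Together 22.
No two caps can be exceeded simultaneously, so the pair terms are all 0.
By inclusion–exclusion the count is 56 − 22 + 0 = 34.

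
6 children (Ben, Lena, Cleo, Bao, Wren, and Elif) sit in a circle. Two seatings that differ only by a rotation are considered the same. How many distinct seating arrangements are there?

120

Fix one person's seat to break rotational symmetry; the remaining 5 people can be arranged in (5)! = 120 ways.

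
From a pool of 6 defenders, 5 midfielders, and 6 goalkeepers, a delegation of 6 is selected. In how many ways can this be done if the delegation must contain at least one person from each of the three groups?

With no constraint there are C(17,6) = 12376 possible selections.
Subtract selections that omit an entire group: no defenders → C(11,6) = 462; no midfielders → C(12,6) = 924; no goalkeepers → C(11,6) = 462.
Add back selections omitting two groups (i.e. drawn from a single group): C(6,6) + C(5,6) + C(6,6) = 2.
By inclusion–exclusion: 12376 − 1848 + 2 = 10530.

10530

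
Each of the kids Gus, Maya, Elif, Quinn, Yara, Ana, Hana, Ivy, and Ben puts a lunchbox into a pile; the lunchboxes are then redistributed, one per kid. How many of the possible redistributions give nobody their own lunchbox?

133496

Count assignments avoiding every fixed point. For any j of the 9 kids fixed to their own lunchbox, the other 9−j can be arranged in (9−j)! ways.
By inclusion–exclusion this is Σ_{j=0}^{9} (−1)^j C(9,j)·(9−j)!.
Computing: 362880 − 362880 + 181440 − 60480 + 15120 − 3024 + 504 − 72 + 9 − 1 = 133496.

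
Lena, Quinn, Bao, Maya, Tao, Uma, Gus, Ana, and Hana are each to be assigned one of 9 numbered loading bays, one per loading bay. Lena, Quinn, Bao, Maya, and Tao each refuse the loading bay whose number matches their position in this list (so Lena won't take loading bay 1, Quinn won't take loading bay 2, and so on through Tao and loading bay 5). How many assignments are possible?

Let Aᵢ (for 1 ≤ i ≤ 5) be the placements that put person i in their forbidden loading bay. Any j of these fix j positions, leaving (9−j)! ways to fill the rest, and there are C(5,j) ways to pick which j.
By inclusion–exclusion, the number of valid placements is Σ_{j=0}^{5} (−1)^j C(5,j)·(9−j)!.
Computing: 362880 − 201600 + 50400 − 7200 + 600 − 24 = 205056.

205056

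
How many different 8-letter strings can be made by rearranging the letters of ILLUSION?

The 8 letters of ILLUSION have repeats: I appearing twice and L appearing twice.
The number of distinct arrangements is 8!/(2!·2!) = 40320/4 = 10080.

10080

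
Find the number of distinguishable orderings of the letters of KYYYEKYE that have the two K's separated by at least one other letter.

There are 8!/(4!·2!·2!) = 420 arrangements of KYYYEKYE in total.
Arrangements with the K's together: treat KK as one letter, giving (7)!/(4!·2!) = 105.
Subtracting, 420 − 105 = 315 arrangements keep the K's apart.

315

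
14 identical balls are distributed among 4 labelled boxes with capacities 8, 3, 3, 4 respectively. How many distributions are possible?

Without the upper bounds there are C(17,3) = 680 ways to split 14 among 4 boxes.
Subtract solutions that violate a single cap (substitute x_i' = x_i − (cap_i+1)): x_1 ≥ 9 gives C(8,3) = 56; x_2 ≥ 4 gives C(13,3) = 286; x_3 ≥ 4 gives C(13,3) = 286; x_4 ≥ 5 gives C(12,3) = 220. Together 848.
Add back pairs where two caps are both exceeded: 4 + 4 + 1 + 84 + 56 + 56 = 205.
Subtract triples: 0 + 0 + 0 + 4 = 4.
By inclusion–exclusion the count is 680 − 848 + 205 − 4 = 33.

33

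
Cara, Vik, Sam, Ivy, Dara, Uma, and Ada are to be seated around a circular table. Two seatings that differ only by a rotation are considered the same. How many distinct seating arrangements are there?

Fix one person's seat to break rotational symmetry; the remaining 6 people can be arranged in (6)! = 720 ways.

720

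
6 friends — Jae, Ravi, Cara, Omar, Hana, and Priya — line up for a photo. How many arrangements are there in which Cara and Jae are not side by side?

There are 6! = 720 arrangements in all. If Cara and Jae are adjacent, merging them into one block gives 2·(5)! = 240 arrangements.
So 720 − 240 = 480 arrangements keep them apart.

480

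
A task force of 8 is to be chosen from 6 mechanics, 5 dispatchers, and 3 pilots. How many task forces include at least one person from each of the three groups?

2828

With no constraint there are C(14,8) = 3003 possible selections.
Subtract selections that omit an entire group: no mechanics → C(8,8) = 1; no dispatchers → C(9,8) = 9; no pilots → C(11,8) = 165.
Add back selections omitting two groups (i.e. drawn from a single group): C(6,8) + C(5,8) + C(3,8) = 0.
By inclusion–exclusion: 3003 − 175 + 0 = 2828.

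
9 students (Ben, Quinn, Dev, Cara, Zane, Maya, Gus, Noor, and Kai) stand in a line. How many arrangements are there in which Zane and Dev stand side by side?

80640

Treat {Zane, Dev} as a single unit. There are 8 units to order, and the pair itself can be ordered 2 ways.
That gives 2 × 8! = 2 × 40320 = 80640.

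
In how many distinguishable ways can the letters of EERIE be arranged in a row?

20

EERIE has 5 letters with E appearing 3 times.
So there are 5! / (3!) = 20 distinguishable arrangements.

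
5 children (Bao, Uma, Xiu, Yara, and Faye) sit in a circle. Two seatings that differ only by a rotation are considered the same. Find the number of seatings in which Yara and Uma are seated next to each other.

Glue Yara and Uma into a block (2 internal orders). Seating 4 units around a circle gives (3)! arrangements.
So 2 × (3)! = 2 × 6 = 12.

12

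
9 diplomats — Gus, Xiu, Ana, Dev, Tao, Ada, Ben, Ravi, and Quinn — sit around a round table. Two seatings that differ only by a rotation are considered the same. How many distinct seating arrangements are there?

40320

Fix one person's seat to break rotational symmetry; the remaining 8 people can be arranged in (8)! = 40320 ways.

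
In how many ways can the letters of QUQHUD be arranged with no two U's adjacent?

Total arrangements of QUQHUD: 6!/(2!·2!) = 180.
Arrangements with the U's together: treat UU as one letter, giving (5)!/(2!) = 60.
Subtracting, 180 − 60 = 120 arrangements keep the U's apart.

120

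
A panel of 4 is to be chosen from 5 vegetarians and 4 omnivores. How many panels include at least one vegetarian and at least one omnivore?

Total 4-person selections from all 9: C(9,4) = 126.
Subtract selections that omit an entire group: no vegetarians → C(4,4) = 1; no omnivores → C(5,4) = 5.
Both groups omitted at once is impossible, so 126 − 6 = 120.

120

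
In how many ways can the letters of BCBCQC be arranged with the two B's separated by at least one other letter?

Total arrangements of BCBCQC: 6!/(3!·2!) = 60.
Arrangements with the B's together: treat BB as one letter, giving (5)!/(3!) = 20.
Hence 60 − 20 = 40.

40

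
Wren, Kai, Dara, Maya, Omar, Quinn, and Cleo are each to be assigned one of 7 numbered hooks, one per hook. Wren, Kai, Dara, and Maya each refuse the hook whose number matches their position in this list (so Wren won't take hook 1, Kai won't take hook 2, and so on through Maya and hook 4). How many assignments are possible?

2790

Let Aᵢ (for 1 ≤ i ≤ 4) be the placements that put person i in their forbidden hook. Any j of these fix j positions, leaving (7−j)! ways to fill the rest, and there are C(4,j) ways to pick which j.
By inclusion–exclusion, the number of valid placements is Σ_{j=0}^{4} (−1)^j C(4,j)·(7−j)!.
Computing: 5040 − 2880 + 720 − 96 + 6 = 2790.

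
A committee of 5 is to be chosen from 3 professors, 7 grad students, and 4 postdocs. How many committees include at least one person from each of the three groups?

1288

With no constraint there are C(14,5) = 2002 possible selections.
Selections missing a whole group: no professors → C(11,5) = 462; no grad students → C(7,5) = 21; no postdocs → C(10,5) = 252.
Add back selections omitting two groups (i.e. drawn from a single group): C(3,5) + C(7,5) + C(4,5) = 21.
By inclusion–exclusion: 2002 − 735 + 21 = 1288.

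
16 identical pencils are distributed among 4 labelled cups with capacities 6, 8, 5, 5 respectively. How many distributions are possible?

Without the upper bounds there are C(19,3) = 969 ways to split 16 among 4 cups.
Subtract solutions that violate a single cap (substitute x_i' = x_i − (cap_i+1)): x_1 ≥ 7 gives C(12,3) = 220; x_2 ≥ 9 gives C(10,3) = 120; x_3 ≥ 6 gives C(13,3) = 286; x_4 ≥ 6 gives C(13,3) = 286. Together 912.
Add back pairs where two caps are both exceeded: 1 + 20 + 20 + 4 + 4 + 35 = 84.
By inclusion–exclusion the count is 969 − 912 + 84 = 141.

141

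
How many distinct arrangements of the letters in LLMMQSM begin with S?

60

With the first slot taken by S, it remains to arrange the other 6 letters (LLMMQM).
Those 6 letters have L appearing twice and M appearing 3 times, giving (6)!/(3!·2!) = 60.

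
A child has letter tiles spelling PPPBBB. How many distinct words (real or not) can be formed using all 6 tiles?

PPPBBB has 6 letters with B appearing 3 times and P appearing 3 times.
Dividing 6! = 720 by 3!·3! = 36 for the repeated letters gives 20.

20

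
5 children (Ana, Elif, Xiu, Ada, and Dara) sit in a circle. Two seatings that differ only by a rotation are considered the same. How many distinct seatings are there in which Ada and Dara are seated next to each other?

Treat {Ada, Dara} as one unit (2 internal orders) and seat the resulting 4 units around the table: (3)! circular arrangements.
So 2 × (3)! = 2 × 6 = 12.

12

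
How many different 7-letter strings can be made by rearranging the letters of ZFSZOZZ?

Letter multiplicities in ZFSZOZZ: F×1, O×1, S×1, Z×4.
The number of distinct arrangements is 7!/(4!) = 5040/24 = 210.

210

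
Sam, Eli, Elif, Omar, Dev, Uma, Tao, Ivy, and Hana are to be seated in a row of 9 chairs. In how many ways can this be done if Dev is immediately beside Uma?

80640

Place the 7 others and the Dev-Uma pair as 8 objects in a line; the pair has 2 internal arrangements.
So the count is 2·(8)! = 80640.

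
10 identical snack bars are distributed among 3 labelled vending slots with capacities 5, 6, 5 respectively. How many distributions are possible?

26

Ignoring the caps, the number of non-negative solutions to x_1+…+x_3 = 10 is C(12,2) = 66.
Subtract solutions that violate a single cap (substitute x_i' = x_i − (cap_i+1)): x_1 ≥ 6 gives C(6,2) = 15; x_2 ≥ 7 gives C(5,2) = 10; x_3 ≥ 6 gives C(6,2) = 15. Together 40.
No two caps can be exceeded simultaneously, so the pair terms are all 0.
By inclusion–exclusion the count is 66 − 40 + 0 = 26.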